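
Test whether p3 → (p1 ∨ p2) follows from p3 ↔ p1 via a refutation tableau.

Yes

Initial set: {(p3 ↔ p1); ¬(p3 → (p1 ∨ p2))}.
¬(p3 → (p1 ∨ p2)): α-rule — add p3, ¬(p1 ∨ p2).
¬(p1 ∨ p2): α-rule — add ¬p1, ¬p2.
(p3 ↔ p1): β-rule — branch into p3, p1  //  ¬p3, ¬p1.
  branch 1 (add p3, p1):
    × closes — contains both p1 and ¬p1.
  branch 2 (add ¬p3, ¬p1):
    × closes — contains both p3 and ¬p3.
All 2 branches close.
Every branch closed, so the premises entail the conclusion.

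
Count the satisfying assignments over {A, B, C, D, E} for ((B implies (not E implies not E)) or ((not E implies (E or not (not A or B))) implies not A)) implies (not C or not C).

16

Initial set: {(((B implies (not E implies not E)) or ((not E implies (E or not (not A or B))) implies not A)) implies (not C or not C))}.
(((B implies (not E implies not E)) or ((not E implies (E or not (not A or B))) implies not A)) implies (not C or not C)): β-rule — branch into not ((B implies (not E implies not E)) or ((not E implies (E or not (not A or B))) implies not A))  //  (not C or not C).
  branch 1 (add not ((B implies (not E implies not E)) or ((not E implies (E or not (not A or B))) implies not A))):
    not ((B implies (not E implies not E)) or ((not E implies (E or not (not A or B))) implies not A)): α-rule — add not (B implies (not E implies not E)), not ((not E implies (E or not (not A or B))) implies not A).
    not (B implies (not E implies not E)): α-rule — add B, not (not E implies not E).
    not ((not E implies (E or not (not A or B))) implies not A): α-rule — add (not E implies (E or not (not A or B))), not not A.
    not (not E implies not E): α-rule — add not E, not not E.
    × closes — contains both E and not E.
  branch 2 (add (not C or not C)):
    (not C or not C): β-rule — branch into not C  //  not C.
      branch 2.1 (add not C):
        ○ open, literals {C=0}.
      branch 2.2 (add not C):
        ○ open, literals {C=0}.
1 branch closed, 2 open.
Each open branch fixes some atoms; the unmentioned ones are free. Counting distinct full assignments: branch {C=0} (A, B, D, E) contributes 16 new; branch {C=0} (A, B, D, E) contributes 0 new. Total: 16.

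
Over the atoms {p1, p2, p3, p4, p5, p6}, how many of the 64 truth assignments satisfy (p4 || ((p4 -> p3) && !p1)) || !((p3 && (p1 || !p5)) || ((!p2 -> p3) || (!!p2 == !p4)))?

52

Initial set: {((p4 || ((p4 -> p3) && !p1)) || !((p3 && (p1 || !p5)) || ((!p2 -> p3) || (!!p2 == !p4))))}.
((p4 || ((p4 -> p3) && !p1)) || !((p3 && (p1 || !p5)) || ((!p2 -> p3) || (!!p2 == !p4)))): β-rule — branch into (p4 || ((p4 -> p3) && !p1))  //  !((p3 && (p1 || !p5)) || ((!p2 -> p3) || (!!p2 == !p4))).
  branch 1 (add (p4 || ((p4 -> p3) && !p1))):
    (p4 || ((p4 -> p3) && !p1)): β-rule — branch into p4  //  ((p4 -> p3) && !p1).
      branch 1.1 (add p4):
        ○ open, literals {p4=1}.
      branch 1.2 (add ((p4 -> p3) && !p1)):
        ((p4 -> p3) && !p1): α-rule — add (p4 -> p3), !p1.
        (p4 -> p3): β-rule — branch into !p4  //  p3.
          branch 1.2.1 (add !p4):
            ○ open, literals {p1=0, p4=0}.
          branch 1.2.2 (add p3):
            ○ open, literals {p1=0, p3=1}.
  branch 2 (add !((p3 && (p1 || !p5)) || ((!p2 -> p3) || (!!p2 == !p4)))):
    !((p3 && (p1 || !p5)) || ((!p2 -> p3) || (!!p2 == !p4))): α-rule — add !(p3 && (p1 || !p5)), !((!p2 -> p3) || (!!p2 == !p4)).
    !((!p2 -> p3) || (!!p2 == !p4)): α-rule — add !(!p2 -> p3), !(!!p2 == !p4).
    !(!p2 -> p3): α-rule — add !p2, !p3.
    !(p3 && (p1 || !p5)): β-rule — branch into !p3  //  !(p1 || !p5).
      branch 2.1 (add !p3):
        !(!!p2 == !p4): β-rule — branch into !!p2, !!p4  //  !!!p2, !p4.
          branch 2.1.1 (add !!p2, !!p4):
            !!p2: drop double negation, giving p2.
            × closes — contains both p2 and !p2.
          branch 2.1.2 (add !!!p2, !p4):
            !!!p2: drop double negation, giving !p2.
            ○ open, literals {p2=0, p3=0, p4=0}.
      branch 2.2 (add !(p1 || !p5)):
        !(p1 || !p5): α-rule — add !p1, !!p5.
        !(!!p2 == !p4): β-rule — branch into !!p2, !!p4  //  !!!p2, !p4.
          branch 2.2.1 (add !!p2, !!p4):
            !!p2: drop double negation, giving p2.
            × closes — contains both p2 and !p2.
          branch 2.2.2 (add !!!p2, !p4):
            !!!p2: drop double negation, giving !p2.
            ○ open, literals {p1=0, p2=0, p3=0, p4=0, p5=1}.
2 branches closed, 5 open.
Each open branch fixes some atoms; the unmentioned ones are free. Counting distinct full assignments: branch {p4=1} (p1, p2, p3, p5, p6) contributes 32 new; branch {p1=0, p4=0} (p2, p3, p5, p6) contributes 16 new; branch {p1=0, p3=1} (p2, p4, p5, p6) contributes 0 new; branch {p2=0, p3=0, p4=0} (p1, p5, p6) contributes 4 new; branch {p1=0, p2=0, p3=0, p4=0, p5=1} (p6) contributes 0 new. Total: 52.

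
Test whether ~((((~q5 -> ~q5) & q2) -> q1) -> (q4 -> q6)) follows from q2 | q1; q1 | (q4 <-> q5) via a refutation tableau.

Initial set: {(q2 | q1); (q1 | (q4 <-> q5)); ~~((((~q5 -> ~q5) & q2) -> q1) -> (q4 -> q6))}.
(q2 | q1): β-rule — branch into q2  //  q1.
  branch 1 (add q2):
    (q1 | (q4 <-> q5)): β-rule — branch into q1  //  (q4 <-> q5).
      branch 1.1 (add q1):
        ~~((((~q5 -> ~q5) & q2) -> q1) -> (q4 -> q6)): β-rule — branch into ~(((~q5 -> ~q5) & q2) -> q1)  //  (q4 -> q6).
          branch 1.1.1 (add ~(((~q5 -> ~q5) & q2) -> q1)):
            ~(((~q5 -> ~q5) & q2) -> q1): α-rule — add ((~q5 -> ~q5) & q2), ~q1.
            × closes — contains both q1 and ~q1.
          branch 1.1.2 (add (q4 -> q6)):
            (q4 -> q6): β-rule — branch into ~q4  //  q6.
              branch 1.1.2.1 (add ~q4):
                ○ open, literals {q1=true, q2=true, q4=false}.
              branch 1.1.2.2 (add q6):
                ○ open, literals {q1=true, q2=true, q6=true}.
      branch 1.2 (add (q4 <-> q5)):
        ~~((((~q5 -> ~q5) & q2) -> q1) -> (q4 -> q6)): β-rule — branch into ~(((~q5 -> ~q5) & q2) -> q1)  //  (q4 -> q6).
          branch 1.2.1 (add ~(((~q5 -> ~q5) & q2) -> q1)):
            ~(((~q5 -> ~q5) & q2) -> q1): α-rule — add ((~q5 -> ~q5) & q2), ~q1.
            ((~q5 -> ~q5) & q2): α-rule — add (~q5 -> ~q5), q2.
            (q4 <-> q5): β-rule — branch into q4, q5  //  ~q4, ~q5.
              branch 1.2.1.1 (add q4, q5):
                (~q5 -> ~q5): β-rule — branch into ~~q5  //  ~q5.
                  branch 1.2.1.1.1 (add ~~q5):
                    ○ open, literals {q1=false, q2=true, q4=true, q5=true}.
                  branch 1.2.1.1.2 (add ~q5):
                    × closes — contains both q5 and ~q5.
              branch 1.2.1.2 (add ~q4, ~q5):
                (~q5 -> ~q5): β-rule — branch into ~~q5  //  ~q5.
                  branch 1.2.1.2.1 (add ~~q5):
                    × closes — contains both q5 and ~q5.
                  branch 1.2.1.2.2 (add ~q5):
                    ○ open, literals {q1=false, q2=true, q4=false, q5=false}.
          branch 1.2.2 (add (q4 -> q6)):
            (q4 <-> q5): β-rule — branch into q4, q5  //  ~q4, ~q5.
              branch 1.2.2.1 (add q4, q5):
                (q4 -> q6): β-rule — branch into ~q4  //  q6.
                  branch 1.2.2.1.1 (add ~q4):
                    × closes — contains both q4 and ~q4.
                  branch 1.2.2.1.2 (add q6):
                    ○ open, literals {q2=true, q4=true, q5=true, q6=true}.
              branch 1.2.2.2 (add ~q4, ~q5):
                (q4 -> q6): β-rule — branch into ~q4  //  q6.
                  branch 1.2.2.2.1 (add ~q4):
                    ○ open, literals {q2=true, q4=false, q5=false}.
                  branch 1.2.2.2.2 (add q6):
                    ○ open, literals {q2=true, q4=false, q5=false, q6=true}.
  branch 2 (add q1):
    (q1 | (q4 <-> q5)): β-rule — branch into q1  //  (q4 <-> q5).
      branch 2.1 (add q1):
        ~~((((~q5 -> ~q5) & q2) -> q1) -> (q4 -> q6)): β-rule — branch into ~(((~q5 -> ~q5) & q2) -> q1)  //  (q4 -> q6).
          branch 2.1.1 (add ~(((~q5 -> ~q5) & q2) -> q1)):
            ~(((~q5 -> ~q5) & q2) -> q1): α-rule — add ((~q5 -> ~q5) & q2), ~q1.
            × closes — contains both q1 and ~q1.
          branch 2.1.2 (add (q4 -> q6)):
            (q4 -> q6): β-rule — branch into ~q4  //  q6.
              branch 2.1.2.1 (add ~q4):
                ○ open, literals {q1=true, q4=false}.
              branch 2.1.2.2 (add q6):
                ○ open, literals {q1=true, q6=true}.
      branch 2.2 (add (q4 <-> q5)):
        ~~((((~q5 -> ~q5) & q2) -> q1) -> (q4 -> q6)): β-rule — branch into ~(((~q5 -> ~q5) & q2) -> q1)  //  (q4 -> q6).
          branch 2.2.1 (add ~(((~q5 -> ~q5) & q2) -> q1)):
            ~(((~q5 -> ~q5) & q2) -> q1): α-rule — add ((~q5 -> ~q5) & q2), ~q1.
            × closes — contains both q1 and ~q1.
          branch 2.2.2 (add (q4 -> q6)):
            (q4 <-> q5): β-rule — branch into q4, q5  //  ~q4, ~q5.
              branch 2.2.2.1 (add q4, q5):
                (q4 -> q6): β-rule — branch into ~q4  //  q6.
                  branch 2.2.2.1.1 (add ~q4):
                    × closes — contains both q4 and ~q4.
                  branch 2.2.2.1.2 (add q6):
                    ○ open, literals {q1=true, q4=true, q5=true, q6=true}.
              branch 2.2.2.2 (add ~q4, ~q5):
                (q4 -> q6): β-rule — branch into ~q4  //  q6.
                  branch 2.2.2.2.1 (add ~q4):
                    ○ open, literals {q1=true, q4=false, q5=false}.
                  branch 2.2.2.2.2 (add q6):
                    ○ open, literals {q1=true, q4=false, q5=false, q6=true}.
7 branches closed, 12 open.
An open branch gives a countermodel: q1=true, q2=true, q4=false (unmentioned atoms arbitrary); the premises hold there but the conclusion fails.

No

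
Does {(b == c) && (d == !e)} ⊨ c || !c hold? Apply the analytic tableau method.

Yes

Initial set: {((b == c) && (d == !e)); !(c || !c)}.
((b == c) && (d == !e)): α-rule — add (b == c), (d == !e).
!(c || !c): α-rule — add !c, !!c.
× closes — contains both c and !c.
All 1 branch closes.
Every branch closed, so the premises entail the conclusion.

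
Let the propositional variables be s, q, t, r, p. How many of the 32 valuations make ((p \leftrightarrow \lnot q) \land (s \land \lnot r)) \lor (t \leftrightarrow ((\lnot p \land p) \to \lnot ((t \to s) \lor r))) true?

18

Initial set: {(((p \leftrightarrow \lnot q) \land (s \land \lnot r)) \lor (t \leftrightarrow ((\lnot p \land p) \to \lnot ((t \to s) \lor r))))}.
(((p \leftrightarrow \lnot q) \land (s \land \lnot r)) \lor (t \leftrightarrow ((\lnot p \land p) \to \lnot ((t \to s) \lor r)))): β-rule — branch into ((p \leftrightarrow \lnot q) \land (s \land \lnot r))  //  (t \leftrightarrow ((\lnot p \land p) \to \lnot ((t \to s) \lor r))).
  branch 1 (add ((p \leftrightarrow \lnot q) \land (s \land \lnot r))):
    ((p \leftrightarrow \lnot q) \land (s \land \lnot r)): α-rule — add (p \leftrightarrow \lnot q), (s \land \lnot r).
    (s \land \lnot r): α-rule — add s, \lnot r.
    (p \leftrightarrow \lnot q): β-rule — branch into p, \lnot q  //  \lnot p, \lnot \lnot q.
      branch 1.1 (add p, \lnot q):
        ○ open, literals {p=T, q=F, r=F, s=T}.
      branch 1.2 (add \lnot p, \lnot \lnot q):
        ○ open, literals {p=F, q=T, r=F, s=T}.
  branch 2 (add (t \leftrightarrow ((\lnot p \land p) \to \lnot ((t \to s) \lor r)))):
    (t \leftrightarrow ((\lnot p \land p) \to \lnot ((t \to s) \lor r))): β-rule — branch into t, ((\lnot p \land p) \to \lnot ((t \to s) \lor r))  //  \lnot t, \lnot ((\lnot p \land p) \to \lnot ((t \to s) \lor r)).
      branch 2.1 (add t, ((\lnot p \land p) \to \lnot ((t \to s) \lor r))):
        ((\lnot p \land p) \to \lnot ((t \to s) \lor r)): β-rule — branch into \lnot (\lnot p \land p)  //  \lnot ((t \to s) \lor r).
          branch 2.1.1 (add \lnot (\lnot p \land p)):
            \lnot (\lnot p \land p): β-rule — branch into \lnot \lnot p  //  \lnot p.
              branch 2.1.1.1 (add \lnot \lnot p):
                ○ open, literals {p=T, t=T}.
              branch 2.1.1.2 (add \lnot p):
                ○ open, literals {p=F, t=T}.
          branch 2.1.2 (add \lnot ((t \to s) \lor r)):
            \lnot ((t \to s) \lor r): α-rule — add \lnot (t \to s), \lnot r.
            \lnot (t \to s): α-rule — add t, \lnot s.
            ○ open, literals {r=F, s=F, t=T}.
      branch 2.2 (add \lnot t, \lnot ((\lnot p \land p) \to \lnot ((t \to s) \lor r))):
        \lnot ((\lnot p \land p) \to \lnot ((t \to s) \lor r)): α-rule — add (\lnot p \land p), \lnot \lnot ((t \to s) \lor r).
        (\lnot p \land p): α-rule — add \lnot p, p.
        × closes — contains both p and \lnot p.
1 branch closed, 5 open.
Each open branch fixes some atoms; the unmentioned ones are free. Counting distinct full assignments: branch {p=T, q=F, r=F, s=T} (t) contributes 2 new; branch {p=F, q=T, r=F, s=T} (t) contributes 2 new; branch {p=T, t=T} (s, q, r) contributes 7 new; branch {p=F, t=T} (s, q, r) contributes 7 new; branch {r=F, s=F, t=T} (q, p) contributes 0 new. Total: 18.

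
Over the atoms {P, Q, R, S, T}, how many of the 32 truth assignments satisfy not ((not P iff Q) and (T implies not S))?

Initial set: {T not ((not P iff Q) and (T implies not S))}.
T not ((not P iff Q) and (T implies not S)): β-rule — branch into F (not P iff Q)  //  F (T implies not S).
  branch 1 (add F (not P iff Q)):
    F (not P iff Q): β-rule — branch into T not P, F Q  //  F not P, T Q.
      branch 1.1 (add T not P, F Q):
        ○ open, literals {P=false, Q=false}.
      branch 1.2 (add F not P, T Q):
        ○ open, literals {P=true, Q=true}.
  branch 2 (add F (T implies not S)):
    F (T implies not S): α-rule — add T T, F not S.
    ○ open, literals {S=true, T=true}.
0 branches closed, 3 open.
Each open branch fixes some atoms; the unmentioned ones are free. Counting distinct full assignments: branch {P=false, Q=false} (R, S, T) contributes 8 new; branch {P=true, Q=true} (R, S, T) contributes 8 new; branch {S=true, T=true} (P, Q, R) contributes 4 new. Total: 20.

20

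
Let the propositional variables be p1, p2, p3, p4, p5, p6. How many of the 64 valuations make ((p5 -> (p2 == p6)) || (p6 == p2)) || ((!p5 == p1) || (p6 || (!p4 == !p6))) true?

Initial set: {T (((p5 -> (p2 == p6)) || (p6 == p2)) || ((!p5 == p1) || (p6 || (!p4 == !p6))))}.
T (((p5 -> (p2 == p6)) || (p6 == p2)) || ((!p5 == p1) || (p6 || (!p4 == !p6)))): β-rule — branch into T ((p5 -> (p2 == p6)) || (p6 == p2))  //  T ((!p5 == p1) || (p6 || (!p4 == !p6))).
  branch 1 (add T ((p5 -> (p2 == p6)) || (p6 == p2))):
    T ((p5 -> (p2 == p6)) || (p6 == p2)): β-rule — branch into T (p5 -> (p2 == p6))  //  T (p6 == p2).
      branch 1.1 (add T (p5 -> (p2 == p6))):
        T (p5 -> (p2 == p6)): β-rule — branch into F p5  //  T (p2 == p6).
          branch 1.1.1 (add F p5):
            ○ open, literals {p5=0}.
          branch 1.1.2 (add T (p2 == p6)):
            T (p2 == p6): β-rule — branch into T p2, T p6  //  F p2, F p6.
              branch 1.1.2.1 (add T p2, T p6):
                ○ open, literals {p2=1, p6=1}.
              branch 1.1.2.2 (add F p2, F p6):
                ○ open, literals {p2=0, p6=0}.
      branch 1.2 (add T (p6 == p2)):
        T (p6 == p2): β-rule — branch into T p6, T p2  //  F p6, F p2.
          branch 1.2.1 (add T p6, T p2):
            ○ open, literals {p2=1, p6=1}.
          branch 1.2.2 (add F p6, F p2):
            ○ open, literals {p2=0, p6=0}.
  branch 2 (add T ((!p5 == p1) || (p6 || (!p4 == !p6)))):
    T ((!p5 == p1) || (p6 || (!p4 == !p6))): β-rule — branch into T (!p5 == p1)  //  T (p6 || (!p4 == !p6)).
      branch 2.1 (add T (!p5 == p1)):
        T (!p5 == p1): β-rule — branch into T !p5, T p1  //  F !p5, F p1.
          branch 2.1.1 (add T !p5, T p1):
            ○ open, literals {p1=1, p5=0}.
          branch 2.1.2 (add F !p5, F p1):
            ○ open, literals {p1=0, p5=1}.
      branch 2.2 (add T (p6 || (!p4 == !p6))):
        T (p6 || (!p4 == !p6)): β-rule — branch into T p6  //  T (!p4 == !p6).
          branch 2.2.1 (add T p6):
            ○ open, literals {p6=1}.
          branch 2.2.2 (add T (!p4 == !p6)):
            T (!p4 == !p6): β-rule — branch into T !p4, T !p6  //  F !p4, F !p6.
              branch 2.2.2.1 (add T !p4, T !p6):
                ○ open, literals {p4=0, p6=0}.
              branch 2.2.2.2 (add F !p4, F !p6):
                ○ open, literals {p4=1, p6=1}.
0 branches closed, 10 open.
Each open branch fixes some atoms; the unmentioned ones are free. Counting distinct full assignments: branch {p5=0} (p1, p2, p3, p4, p6) contributes 32 new; branch {p2=1, p6=1} (p1, p3, p4, p5) contributes 8 new; branch {p2=0, p6=0} (p1, p3, p4, p5) contributes 8 new; branch {p2=1, p6=1} (p1, p3, p4, p5) contributes 0 new; branch {p2=0, p6=0} (p1, p3, p4, p5) contributes 0 new; branch {p1=1, p5=0} (p2, p3, p4, p6) contributes 0 new; branch {p1=0, p5=1} (p2, p3, p4, p6) contributes 8 new; branch {p6=1} (p1, p2, p3, p4, p5) contributes 4 new; branch {p4=0, p6=0} (p1, p2, p3, p5) contributes 2 new; branch {p4=1, p6=1} (p1, p2, p3, p5) contributes 0 new. Total: 62.

62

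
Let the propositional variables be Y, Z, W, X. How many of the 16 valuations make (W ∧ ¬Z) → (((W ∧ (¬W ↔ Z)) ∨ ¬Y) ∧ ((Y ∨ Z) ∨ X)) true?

Initial set: {((W ∧ ¬Z) → (((W ∧ (¬W ↔ Z)) ∨ ¬Y) ∧ ((Y ∨ Z) ∨ X)))}.
((W ∧ ¬Z) → (((W ∧ (¬W ↔ Z)) ∨ ¬Y) ∧ ((Y ∨ Z) ∨ X))): β-rule — branch into ¬(W ∧ ¬Z)  //  (((W ∧ (¬W ↔ Z)) ∨ ¬Y) ∧ ((Y ∨ Z) ∨ X)).
  branch 1 (add ¬(W ∧ ¬Z)):
    ¬(W ∧ ¬Z): β-rule — branch into ¬W  //  ¬¬Z.
      branch 1.1 (add ¬W):
        ○ open, literals {W=F}.
      branch 1.2 (add ¬¬Z):
        ○ open, literals {Z=T}.
  branch 2 (add (((W ∧ (¬W ↔ Z)) ∨ ¬Y) ∧ ((Y ∨ Z) ∨ X))):
    (((W ∧ (¬W ↔ Z)) ∨ ¬Y) ∧ ((Y ∨ Z) ∨ X)): α-rule — add ((W ∧ (¬W ↔ Z)) ∨ ¬Y), ((Y ∨ Z) ∨ X).
    ((W ∧ (¬W ↔ Z)) ∨ ¬Y): β-rule — branch into (W ∧ (¬W ↔ Z))  //  ¬Y.
      branch 2.1 (add (W ∧ (¬W ↔ Z))):
        (W ∧ (¬W ↔ Z)): α-rule — add W, (¬W ↔ Z).
        ((Y ∨ Z) ∨ X): β-rule — branch into (Y ∨ Z)  //  X.
          branch 2.1.1 (add (Y ∨ Z)):
            (¬W ↔ Z): β-rule — branch into ¬W, Z  //  ¬¬W, ¬Z.
              branch 2.1.1.1 (add ¬W, Z):
                × closes — contains both W and ¬W.
              branch 2.1.1.2 (add ¬¬W, ¬Z):
                (Y ∨ Z): β-rule — branch into Y  //  Z.
                  branch 2.1.1.2.1 (add Y):
                    ○ open, literals {W=T, Y=T, Z=F}.
                  branch 2.1.1.2.2 (add Z):
                    × closes — contains both Z and ¬Z.
          branch 2.1.2 (add X):
            (¬W ↔ Z): β-rule — branch into ¬W, Z  //  ¬¬W, ¬Z.
              branch 2.1.2.1 (add ¬W, Z):
                × closes — contains both W and ¬W.
              branch 2.1.2.2 (add ¬¬W, ¬Z):
                ○ open, literals {W=T, X=T, Z=F}.
      branch 2.2 (add ¬Y):
        ((Y ∨ Z) ∨ X): β-rule — branch into (Y ∨ Z)  //  X.
          branch 2.2.1 (add (Y ∨ Z)):
            (Y ∨ Z): β-rule — branch into Y  //  Z.
              branch 2.2.1.1 (add Y):
                × closes — contains both Y and ¬Y.
              branch 2.2.1.2 (add Z):
                ○ open, literals {Y=F, Z=T}.
          branch 2.2.2 (add X):
            ○ open, literals {X=T, Y=F}.
4 branches closed, 6 open.
Each open branch fixes some atoms; the unmentioned ones are free. Counting distinct full assignments: branch {W=F} (Y, Z, X) contributes 8 new; branch {Z=T} (Y, W, X) contributes 4 new; branch {W=T, Y=T, Z=F} (X) contributes 2 new; branch {W=T, X=T, Z=F} (Y) contributes 1 new; branch {Y=F, Z=T} (W, X) contributes 0 new; branch {X=T, Y=F} (Z, W) contributes 0 new. Total: 15.

15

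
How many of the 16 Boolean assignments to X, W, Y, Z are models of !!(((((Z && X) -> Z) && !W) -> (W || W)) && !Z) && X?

Initial set: {(!!(((((Z && X) -> Z) && !W) -> (W || W)) && !Z) && X)}.
(!!(((((Z && X) -> Z) && !W) -> (W || W)) && !Z) && X): α-rule — add !!(((((Z && X) -> Z) && !W) -> (W || W)) && !Z), X.
!!(((((Z && X) -> Z) && !W) -> (W || W)) && !Z): drop double negation, giving (((((Z && X) -> Z) && !W) -> (W || W)) && !Z).
(((((Z && X) -> Z) && !W) -> (W || W)) && !Z): α-rule — add ((((Z && X) -> Z) && !W) -> (W || W)), !Z.
((((Z && X) -> Z) && !W) -> (W || W)): β-rule — branch into !(((Z && X) -> Z) && !W)  //  (W || W).
  branch 1 (add !(((Z && X) -> Z) && !W)):
    !(((Z && X) -> Z) && !W): β-rule — branch into !((Z && X) -> Z)  //  !!W.
      branch 1.1 (add !((Z && X) -> Z)):
        !((Z && X) -> Z): α-rule — add (Z && X), !Z.
        (Z && X): α-rule — add Z, X.
        × closes — contains both Z and !Z.
      branch 1.2 (add !!W):
        ○ open, literals {W=1, X=1, Z=0}.
  branch 2 (add (W || W)):
    (W || W): β-rule — branch into W  //  W.
      branch 2.1 (add W):
        ○ open, literals {W=1, X=1, Z=0}.
      branch 2.2 (add W):
        ○ open, literals {W=1, X=1, Z=0}.
1 branch closed, 3 open.
Each open branch fixes some atoms; the unmentioned ones are free. Counting distinct full assignments: branch {W=1, X=1, Z=0} (Y) contributes 2 new; branch {W=1, X=1, Z=0} (Y) contributes 0 new; branch {W=1, X=1, Z=0} (Y) contributes 0 new. Total: 2.

2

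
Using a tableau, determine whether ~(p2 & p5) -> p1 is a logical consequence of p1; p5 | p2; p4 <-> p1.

Yes

Initial set: {p1; (p5 | p2); (p4 <-> p1); ~(~(p2 & p5) -> p1)}.
~(~(p2 & p5) -> p1): α-rule — add ~(p2 & p5), ~p1.
× closes — contains both p1 and ~p1.
All 1 branch closes.
Every branch closed, so the premises entail the conclusion.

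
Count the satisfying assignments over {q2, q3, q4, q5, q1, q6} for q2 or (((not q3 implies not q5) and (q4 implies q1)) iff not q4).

54

Initial set: {T (q2 or (((not q3 implies not q5) and (q4 implies q1)) iff not q4))}.
T (q2 or (((not q3 implies not q5) and (q4 implies q1)) iff not q4)): β-rule — branch into T q2  //  T (((not q3 implies not q5) and (q4 implies q1)) iff not q4).
  branch 1 (add T q2):
    ○ open, literals {q2=1}.
  branch 2 (add T (((not q3 implies not q5) and (q4 implies q1)) iff not q4)):
    T (((not q3 implies not q5) and (q4 implies q1)) iff not q4): β-rule — branch into T ((not q3 implies not q5) and (q4 implies q1)), T not q4  //  F ((not q3 implies not q5) and (q4 implies q1)), F not q4.
      branch 2.1 (add T ((not q3 implies not q5) and (q4 implies q1)), T not q4):
        T ((not q3 implies not q5) and (q4 implies q1)): α-rule — add T (not q3 implies not q5), T (q4 implies q1).
        T (not q3 implies not q5): β-rule — branch into F not q3  //  T not q5.
          branch 2.1.1 (add F not q3):
            T (q4 implies q1): β-rule — branch into F q4  //  T q1.
              branch 2.1.1.1 (add F q4):
                ○ open, literals {q3=1, q4=0}.
              branch 2.1.1.2 (add T q1):
                ○ open, literals {q1=1, q3=1, q4=0}.
          branch 2.1.2 (add T not q5):
            T (q4 implies q1): β-rule — branch into F q4  //  T q1.
              branch 2.1.2.1 (add F q4):
                ○ open, literals {q4=0, q5=0}.
              branch 2.1.2.2 (add T q1):
                ○ open, literals {q1=1, q4=0, q5=0}.
      branch 2.2 (add F ((not q3 implies not q5) and (q4 implies q1)), F not q4):
        F ((not q3 implies not q5) and (q4 implies q1)): β-rule — branch into F (not q3 implies not q5)  //  F (q4 implies q1).
          branch 2.2.1 (add F (not q3 implies not q5)):
            F (not q3 implies not q5): α-rule — add T not q3, F not q5.
            ○ open, literals {q3=0, q4=1, q5=1}.
          branch 2.2.2 (add F (q4 implies q1)):
            F (q4 implies q1): α-rule — add T q4, F q1.
            ○ open, literals {q1=0, q4=1}.
0 branches closed, 7 open.
Each open branch fixes some atoms; the unmentioned ones are free. Counting distinct full assignments: branch {q2=1} (q3, q4, q5, q1, q6) contributes 32 new; branch {q3=1, q4=0} (q2, q5, q1, q6) contributes 8 new; branch {q1=1, q3=1, q4=0} (q2, q5, q6) contributes 0 new; branch {q4=0, q5=0} (q2, q3, q1, q6) contributes 4 new; branch {q1=1, q4=0, q5=0} (q2, q3, q6) contributes 0 new; branch {q3=0, q4=1, q5=1} (q2, q1, q6) contributes 4 new; branch {q1=0, q4=1} (q2, q3, q5, q6) contributes 6 new. Total: 54.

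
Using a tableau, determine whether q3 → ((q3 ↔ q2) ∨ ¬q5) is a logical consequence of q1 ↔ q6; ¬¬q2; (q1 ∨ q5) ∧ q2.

Yes

Initial set: {T (q1 ↔ q6); T ¬¬q2; T ((q1 ∨ q5) ∧ q2); F (q3 → ((q3 ↔ q2) ∨ ¬q5))}.
T ¬¬q2: drop double negation, giving T q2.
T ((q1 ∨ q5) ∧ q2): α-rule — add T (q1 ∨ q5), T q2.
F (q3 → ((q3 ↔ q2) ∨ ¬q5)): α-rule — add T q3, F ((q3 ↔ q2) ∨ ¬q5).
F ((q3 ↔ q2) ∨ ¬q5): α-rule — add F (q3 ↔ q2), F ¬q5.
T (q1 ↔ q6): β-rule — branch into T q1, T q6  //  F q1, F q6.
  branch 1 (add T q1, T q6):
    T (q1 ∨ q5): β-rule — branch into T q1  //  T q5.
      branch 1.1 (add T q1):
        F (q3 ↔ q2): β-rule — branch into T q3, F q2  //  F q3, T q2.
          branch 1.1.1 (add T q3, F q2):
            × closes — contains both q2 and ¬q2.
          branch 1.1.2 (add F q3, T q2):
            × closes — contains both q3 and ¬q3.
      branch 1.2 (add T q5):
        F (q3 ↔ q2): β-rule — branch into T q3, F q2  //  F q3, T q2.
          branch 1.2.1 (add T q3, F q2):
            × closes — contains both q2 and ¬q2.
          branch 1.2.2 (add F q3, T q2):
            × closes — contains both q3 and ¬q3.
  branch 2 (add F q1, F q6):
    T (q1 ∨ q5): β-rule — branch into T q1  //  T q5.
      branch 2.1 (add T q1):
        × closes — contains both q1 and ¬q1.
      branch 2.2 (add T q5):
        F (q3 ↔ q2): β-rule — branch into T q3, F q2  //  F q3, T q2.
          branch 2.2.1 (add T q3, F q2):
            × closes — contains both q2 and ¬q2.
          branch 2.2.2 (add F q3, T q2):
            × closes — contains both q3 and ¬q3.
All 7 branches close.
Every branch closed, so the premises entail the conclusion.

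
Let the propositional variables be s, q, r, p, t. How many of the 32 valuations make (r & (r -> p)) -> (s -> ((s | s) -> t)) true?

30

Initial set: {((r & (r -> p)) -> (s -> ((s | s) -> t)))}.
((r & (r -> p)) -> (s -> ((s | s) -> t))): β-rule — branch into ~(r & (r -> p))  //  (s -> ((s | s) -> t)).
  branch 1 (add ~(r & (r -> p))):
    ~(r & (r -> p)): β-rule — branch into ~r  //  ~(r -> p).
      branch 1.1 (add ~r):
        ○ open, literals {r=0}.
      branch 1.2 (add ~(r -> p)):
        ~(r -> p): α-rule — add r, ~p.
        ○ open, literals {p=0, r=1}.
  branch 2 (add (s -> ((s | s) -> t))):
    (s -> ((s | s) -> t)): β-rule — branch into ~s  //  ((s | s) -> t).
      branch 2.1 (add ~s):
        ○ open, literals {s=0}.
      branch 2.2 (add ((s | s) -> t)):
        ((s | s) -> t): β-rule — branch into ~(s | s)  //  t.
          branch 2.2.1 (add ~(s | s)):
            ~(s | s): α-rule — add ~s, ~s.
            ○ open, literals {s=0}.
          branch 2.2.2 (add t):
            ○ open, literals {t=1}.
0 branches closed, 5 open.
Each open branch fixes some atoms; the unmentioned ones are free. Counting distinct full assignments: branch {r=0} (s, q, p, t) contributes 16 new; branch {p=0, r=1} (s, q, t) contributes 8 new; branch {s=0} (q, r, p, t) contributes 4 new; branch {s=0} (q, r, p, t) contributes 0 new; branch {t=1} (s, q, r, p) contributes 2 new. Total: 30.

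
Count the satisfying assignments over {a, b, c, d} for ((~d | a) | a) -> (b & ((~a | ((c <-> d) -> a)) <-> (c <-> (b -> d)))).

7

Initial set: {(((~d | a) | a) -> (b & ((~a | ((c <-> d) -> a)) <-> (c <-> (b -> d)))))}.
(((~d | a) | a) -> (b & ((~a | ((c <-> d) -> a)) <-> (c <-> (b -> d))))): β-rule — branch into ~((~d | a) | a)  //  (b & ((~a | ((c <-> d) -> a)) <-> (c <-> (b -> d)))).
  branch 1 (add ~((~d | a) | a)):
    ~((~d | a) | a): α-rule — add ~(~d | a), ~a.
    ~(~d | a): α-rule — add ~~d, ~a.
    ○ open, literals {a=0, d=1}.
  branch 2 (add (b & ((~a | ((c <-> d) -> a)) <-> (c <-> (b -> d))))):
    (b & ((~a | ((c <-> d) -> a)) <-> (c <-> (b -> d)))): α-rule — add b, ((~a | ((c <-> d) -> a)) <-> (c <-> (b -> d))).
    ((~a | ((c <-> d) -> a)) <-> (c <-> (b -> d))): β-rule — branch into (~a | ((c <-> d) -> a)), (c <-> (b -> d))  //  ~(~a | ((c <-> d) -> a)), ~(c <-> (b -> d)).
      branch 2.1 (add (~a | ((c <-> d) -> a)), (c <-> (b -> d))):
        (~a | ((c <-> d) -> a)): β-rule — branch into ~a  //  ((c <-> d) -> a).
          branch 2.1.1 (add ~a):
            (c <-> (b -> d)): β-rule — branch into c, (b -> d)  //  ~c, ~(b -> d).
              branch 2.1.1.1 (add c, (b -> d)):
                (b -> d): β-rule — branch into ~b  //  d.
                  branch 2.1.1.1.1 (add ~b):
                    × closes — contains both b and ~b.
                  branch 2.1.1.1.2 (add d):
                    ○ open, literals {a=0, b=1, c=1, d=1}.
              branch 2.1.1.2 (add ~c, ~(b -> d)):
                ~(b -> d): α-rule — add b, ~d.
                ○ open, literals {a=0, b=1, c=0, d=0}.
          branch 2.1.2 (add ((c <-> d) -> a)):
            (c <-> (b -> d)): β-rule — branch into c, (b -> d)  //  ~c, ~(b -> d).
              branch 2.1.2.1 (add c, (b -> d)):
                ((c <-> d) -> a): β-rule — branch into ~(c <-> d)  //  a.
                  branch 2.1.2.1.1 (add ~(c <-> d)):
                    (b -> d): β-rule — branch into ~b  //  d.
                      branch 2.1.2.1.1.1 (add ~b):
                        × closes — contains both b and ~b.
                      branch 2.1.2.1.1.2 (add d):
                        ~(c <-> d): β-rule — branch into c, ~d  //  ~c, d.
                          branch 2.1.2.1.1.2.1 (add c, ~d):
                            × closes — contains both d and ~d.
                          branch 2.1.2.1.1.2.2 (add ~c, d):
                            × closes — contains both c and ~c.
                  branch 2.1.2.1.2 (add a):
                    (b -> d): β-rule — branch into ~b  //  d.
                      branch 2.1.2.1.2.1 (add ~b):
                        × closes — contains both b and ~b.
                      branch 2.1.2.1.2.2 (add d):
                        ○ open, literals {a=1, b=1, c=1, d=1}.
              branch 2.1.2.2 (add ~c, ~(b -> d)):
                ~(b -> d): α-rule — add b, ~d.
                ((c <-> d) -> a): β-rule — branch into ~(c <-> d)  //  a.
                  branch 2.1.2.2.1 (add ~(c <-> d)):
                    ~(c <-> d): β-rule — branch into c, ~d  //  ~c, d.
                      branch 2.1.2.2.1.1 (add c, ~d):
                        × closes — contains both c and ~c.
                      branch 2.1.2.2.1.2 (add ~c, d):
                        × closes — contains both d and ~d.
                  branch 2.1.2.2.2 (add a):
                    ○ open, literals {a=1, b=1, c=0, d=0}.
      branch 2.2 (add ~(~a | ((c <-> d) -> a)), ~(c <-> (b -> d))):
        ~(~a | ((c <-> d) -> a)): α-rule — add ~~a, ~((c <-> d) -> a).
        ~((c <-> d) -> a): α-rule — add (c <-> d), ~a.
        × closes — contains both a and ~a.
8 branches closed, 5 open.
Each open branch fixes some atoms; the unmentioned ones are free. Counting distinct full assignments: branch {a=0, d=1} (b, c) contributes 4 new; branch {a=0, b=1, c=1, d=1} (none free) contributes 0 new; branch {a=0, b=1, c=0, d=0} (none free) contributes 1 new; branch {a=1, b=1, c=1, d=1} (none free) contributes 1 new; branch {a=1, b=1, c=0, d=0} (none free) contributes 1 new. Total: 7.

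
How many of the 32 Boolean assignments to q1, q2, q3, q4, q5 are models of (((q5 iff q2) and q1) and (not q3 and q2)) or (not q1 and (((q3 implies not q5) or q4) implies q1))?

4

Initial set: {T ((((q5 iff q2) and q1) and (not q3 and q2)) or (not q1 and (((q3 implies not q5) or q4) implies q1)))}.
T ((((q5 iff q2) and q1) and (not q3 and q2)) or (not q1 and (((q3 implies not q5) or q4) implies q1))): β-rule — branch into T (((q5 iff q2) and q1) and (not q3 and q2))  //  T (not q1 and (((q3 implies not q5) or q4) implies q1)).
  branch 1 (add T (((q5 iff q2) and q1) and (not q3 and q2))):
    T (((q5 iff q2) and q1) and (not q3 and q2)): α-rule — add T ((q5 iff q2) and q1), T (not q3 and q2).
    T ((q5 iff q2) and q1): α-rule — add T (q5 iff q2), T q1.
    T (not q3 and q2): α-rule — add T not q3, T q2.
    T (q5 iff q2): β-rule — branch into T q5, T q2  //  F q5, F q2.
      branch 1.1 (add T q5, T q2):
        ○ open, literals {q1=T, q2=T, q3=F, q5=T}.
      branch 1.2 (add F q5, F q2):
        × closes — contains both q2 and not q2.
  branch 2 (add T (not q1 and (((q3 implies not q5) or q4) implies q1))):
    T (not q1 and (((q3 implies not q5) or q4) implies q1)): α-rule — add T not q1, T (((q3 implies not q5) or q4) implies q1).
    T (((q3 implies not q5) or q4) implies q1): β-rule — branch into F ((q3 implies not q5) or q4)  //  T q1.
      branch 2.1 (add F ((q3 implies not q5) or q4)):
        F ((q3 implies not q5) or q4): α-rule — add F (q3 implies not q5), F q4.
        F (q3 implies not q5): α-rule — add T q3, F not q5.
        ○ open, literals {q1=F, q3=T, q4=F, q5=T}.
      branch 2.2 (add T q1):
        × closes — contains both q1 and not q1.
2 branches closed, 2 open.
Each open branch fixes some atoms; the unmentioned ones are free. Counting distinct full assignments: branch {q1=T, q2=T, q3=F, q5=T} (q4) contributes 2 new; branch {q1=F, q3=T, q4=F, q5=T} (q2) contributes 2 new. Total: 4.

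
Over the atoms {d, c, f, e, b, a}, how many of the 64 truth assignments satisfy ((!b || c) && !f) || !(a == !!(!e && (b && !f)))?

Initial set: {(((!b || c) && !f) || !(a == !!(!e && (b && !f))))}.
(((!b || c) && !f) || !(a == !!(!e && (b && !f)))): β-rule — branch into ((!b || c) && !f)  //  !(a == !!(!e && (b && !f))).
  branch 1 (add ((!b || c) && !f)):
    ((!b || c) && !f): α-rule — add (!b || c), !f.
    (!b || c): β-rule — branch into !b  //  c.
      branch 1.1 (add !b):
        ○ open, literals {b=F, f=F}.
      branch 1.2 (add c):
        ○ open, literals {c=T, f=F}.
  branch 2 (add !(a == !!(!e && (b && !f)))):
    !(a == !!(!e && (b && !f))): β-rule — branch into a, !!!(!e && (b && !f))  //  !a, !!(!e && (b && !f)).
      branch 2.1 (add a, !!!(!e && (b && !f))):
        !!!(!e && (b && !f)): drop double negation, giving !(!e && (b && !f)).
        !(!e && (b && !f)): β-rule — branch into !!e  //  !(b && !f).
          branch 2.1.1 (add !!e):
            ○ open, literals {a=T, e=T}.
          branch 2.1.2 (add !(b && !f)):
            !(b && !f): β-rule — branch into !b  //  !!f.
              branch 2.1.2.1 (add !b):
                ○ open, literals {a=T, b=F}.
              branch 2.1.2.2 (add !!f):
                ○ open, literals {a=T, f=T}.
      branch 2.2 (add !a, !!(!e && (b && !f))):
        !!(!e && (b && !f)): drop double negation, giving (!e && (b && !f)).
        (!e && (b && !f)): α-rule — add !e, (b && !f).
        (b && !f): α-rule — add b, !f.
        ○ open, literals {a=F, b=T, e=F, f=F}.
0 branches closed, 6 open.
Each open branch fixes some atoms; the unmentioned ones are free. Counting distinct full assignments: branch {b=F, f=F} (d, c, e, a) contributes 16 new; branch {c=T, f=F} (d, e, b, a) contributes 8 new; branch {a=T, e=T} (d, c, f, b) contributes 10 new; branch {a=T, b=F} (d, c, f, e) contributes 4 new; branch {a=T, f=T} (d, c, e, b) contributes 4 new; branch {a=F, b=T, e=F, f=F} (d, c) contributes 2 new. Total: 44.

44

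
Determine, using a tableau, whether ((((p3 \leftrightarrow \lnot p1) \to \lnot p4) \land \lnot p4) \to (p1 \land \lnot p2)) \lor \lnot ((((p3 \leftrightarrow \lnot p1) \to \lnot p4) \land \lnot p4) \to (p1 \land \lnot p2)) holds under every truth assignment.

Assume the negation and expand:
Initial set: {\lnot (((((p3 \leftrightarrow \lnot p1) \to \lnot p4) \land \lnot p4) \to (p1 \land \lnot p2)) \lor \lnot ((((p3 \leftrightarrow \lnot p1) \to \lnot p4) \land \lnot p4) \to (p1 \land \lnot p2)))}.
\lnot (((((p3 \leftrightarrow \lnot p1) \to \lnot p4) \land \lnot p4) \to (p1 \land \lnot p2)) \lor \lnot ((((p3 \leftrightarrow \lnot p1) \to \lnot p4) \land \lnot p4) \to (p1 \land \lnot p2))): α-rule — add \lnot ((((p3 \leftrightarrow \lnot p1) \to \lnot p4) \land \lnot p4) \to (p1 \land \lnot p2)), \lnot \lnot ((((p3 \leftrightarrow \lnot p1) \to \lnot p4) \land \lnot p4) \to (p1 \land \lnot p2)).
\lnot ((((p3 \leftrightarrow \lnot p1) \to \lnot p4) \land \lnot p4) \to (p1 \land \lnot p2)): α-rule — add (((p3 \leftrightarrow \lnot p1) \to \lnot p4) \land \lnot p4), \lnot (p1 \land \lnot p2).
(((p3 \leftrightarrow \lnot p1) \to \lnot p4) \land \lnot p4): α-rule — add ((p3 \leftrightarrow \lnot p1) \to \lnot p4), \lnot p4.
\lnot \lnot ((((p3 \leftrightarrow \lnot p1) \to \lnot p4) \land \lnot p4) \to (p1 \land \lnot p2)): β-rule — branch into \lnot (((p3 \leftrightarrow \lnot p1) \to \lnot p4) \land \lnot p4)  //  (p1 \land \lnot p2).
  branch 1 (add \lnot (((p3 \leftrightarrow \lnot p1) \to \lnot p4) \land \lnot p4)):
    \lnot (p1 \land \lnot p2): β-rule — branch into \lnot p1  //  \lnot \lnot p2.
      branch 1.1 (add \lnot p1):
        ((p3 \leftrightarrow \lnot p1) \to \lnot p4): β-rule — branch into \lnot (p3 \leftrightarrow \lnot p1)  //  \lnot p4.
          branch 1.1.1 (add \lnot (p3 \leftrightarrow \lnot p1)):
            \lnot (((p3 \leftrightarrow \lnot p1) \to \lnot p4) \land \lnot p4): β-rule — branch into \lnot ((p3 \leftrightarrow \lnot p1) \to \lnot p4)  //  \lnot \lnot p4.
              branch 1.1.1.1 (add \lnot ((p3 \leftrightarrow \lnot p1) \to \lnot p4)):
                \lnot ((p3 \leftrightarrow \lnot p1) \to \lnot p4): α-rule — add (p3 \leftrightarrow \lnot p1), \lnot \lnot p4.
                × closes — contains both p4 and \lnot p4.
              branch 1.1.1.2 (add \lnot \lnot p4):
                × closes — contains both p4 and \lnot p4.
          branch 1.1.2 (add \lnot p4):
            \lnot (((p3 \leftrightarrow \lnot p1) \to \lnot p4) \land \lnot p4): β-rule — branch into \lnot ((p3 \leftrightarrow \lnot p1) \to \lnot p4)  //  \lnot \lnot p4.
              branch 1.1.2.1 (add \lnot ((p3 \leftrightarrow \lnot p1) \to \lnot p4)):
                \lnot ((p3 \leftrightarrow \lnot p1) \to \lnot p4): α-rule — add (p3 \leftrightarrow \lnot p1), \lnot \lnot p4.
                × closes — contains both p4 and \lnot p4.
              branch 1.1.2.2 (add \lnot \lnot p4):
                × closes — contains both p4 and \lnot p4.
      branch 1.2 (add \lnot \lnot p2):
        ((p3 \leftrightarrow \lnot p1) \to \lnot p4): β-rule — branch into \lnot (p3 \leftrightarrow \lnot p1)  //  \lnot p4.
          branch 1.2.1 (add \lnot (p3 \leftrightarrow \lnot p1)):
            \lnot (((p3 \leftrightarrow \lnot p1) \to \lnot p4) \land \lnot p4): β-rule — branch into \lnot ((p3 \leftrightarrow \lnot p1) \to \lnot p4)  //  \lnot \lnot p4.
              branch 1.2.1.1 (add \lnot ((p3 \leftrightarrow \lnot p1) \to \lnot p4)):
                \lnot ((p3 \leftrightarrow \lnot p1) \to \lnot p4): α-rule — add (p3 \leftrightarrow \lnot p1), \lnot \lnot p4.
                × closes — contains both p4 and \lnot p4.
              branch 1.2.1.2 (add \lnot \lnot p4):
                × closes — contains both p4 and \lnot p4.
          branch 1.2.2 (add \lnot p4):
            \lnot (((p3 \leftrightarrow \lnot p1) \to \lnot p4) \land \lnot p4): β-rule — branch into \lnot ((p3 \leftrightarrow \lnot p1) \to \lnot p4)  //  \lnot \lnot p4.
              branch 1.2.2.1 (add \lnot ((p3 \leftrightarrow \lnot p1) \to \lnot p4)):
                \lnot ((p3 \leftrightarrow \lnot p1) \to \lnot p4): α-rule — add (p3 \leftrightarrow \lnot p1), \lnot \lnot p4.
                × closes — contains both p4 and \lnot p4.
              branch 1.2.2.2 (add \lnot \lnot p4):
                × closes — contains both p4 and \lnot p4.
  branch 2 (add (p1 \land \lnot p2)):
    (p1 \land \lnot p2): α-rule — add p1, \lnot p2.
    \lnot (p1 \land \lnot p2): β-rule — branch into \lnot p1  //  \lnot \lnot p2.
      branch 2.1 (add \lnot p1):
        × closes — contains both p1 and \lnot p1.
      branch 2.2 (add \lnot \lnot p2):
        × closes — contains both p2 and \lnot p2.
All 10 branches close.
Every branch closed, so the negation is unsatisfiable and the formula is valid.

Valid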